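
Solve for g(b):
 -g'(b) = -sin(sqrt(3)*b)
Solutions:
 g(b) = C1 - sqrt(3)*cos(sqrt(3)*b)/3


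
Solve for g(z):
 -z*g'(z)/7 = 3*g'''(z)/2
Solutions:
 g(z) = C1 + Integral(C2*airyai(-2^(1/3)*21^(2/3)*z/21) + C3*airybi(-2^(1/3)*21^(2/3)*z/21), z)


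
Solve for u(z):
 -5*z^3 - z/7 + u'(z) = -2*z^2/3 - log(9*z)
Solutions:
 u(z) = C1 + 5*z^4/4 - 2*z^3/9 + z^2/14 - z*log(z) - z*log(9) + z


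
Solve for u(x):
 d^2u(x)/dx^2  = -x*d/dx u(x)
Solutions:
 u(x) = C1 + C2*erf(sqrt(2)*x/2)


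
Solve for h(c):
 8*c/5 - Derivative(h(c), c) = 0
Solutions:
 h(c) = C1 + 4*c^2/5


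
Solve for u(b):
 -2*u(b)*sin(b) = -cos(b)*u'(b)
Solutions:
 u(b) = C1/cos(b)^2


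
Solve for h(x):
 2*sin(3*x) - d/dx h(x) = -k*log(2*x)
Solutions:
 h(x) = C1 + k*x*(log(x) - 1) + k*x*log(2) - 2*cos(3*x)/3


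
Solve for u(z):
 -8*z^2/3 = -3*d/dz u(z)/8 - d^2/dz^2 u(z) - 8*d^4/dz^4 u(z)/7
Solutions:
 u(z) = C1 + C2*exp(42^(1/3)*z*(-4*21^(1/3)/(27 + sqrt(1401))^(1/3) + 2^(1/3)*(27 + sqrt(1401))^(1/3))/48)*sin(14^(1/3)*3^(1/6)*z*(12*7^(1/3)/(27 + sqrt(1401))^(1/3) + 2^(1/3)*3^(2/3)*(27 + sqrt(1401))^(1/3))/48) + C3*exp(42^(1/3)*z*(-4*21^(1/3)/(27 + sqrt(1401))^(1/3) + 2^(1/3)*(27 + sqrt(1401))^(1/3))/48)*cos(14^(1/3)*3^(1/6)*z*(12*7^(1/3)/(27 + sqrt(1401))^(1/3) + 2^(1/3)*3^(2/3)*(27 + sqrt(1401))^(1/3))/48) + C4*exp(-42^(1/3)*z*(-4*21^(1/3)/(27 + sqrt(1401))^(1/3) + 2^(1/3)*(27 + sqrt(1401))^(1/3))/24) + 64*z^3/27 - 512*z^2/27 + 8192*z/81


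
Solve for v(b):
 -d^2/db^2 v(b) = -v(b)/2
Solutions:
 v(b) = C1*exp(-sqrt(2)*b/2) + C2*exp(sqrt(2)*b/2)


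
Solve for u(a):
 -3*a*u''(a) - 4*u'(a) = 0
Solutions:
 u(a) = C1 + C2/a^(1/3)


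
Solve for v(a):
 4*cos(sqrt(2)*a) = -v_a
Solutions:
 v(a) = C1 - 2*sqrt(2)*sin(sqrt(2)*a)


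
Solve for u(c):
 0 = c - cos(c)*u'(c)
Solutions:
 u(c) = C1 + Integral(c/cos(c), c)


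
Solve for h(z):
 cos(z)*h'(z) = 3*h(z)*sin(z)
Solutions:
 h(z) = C1/cos(z)^3


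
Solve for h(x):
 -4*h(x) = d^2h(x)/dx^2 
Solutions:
 h(x) = C1*sin(2*x) + C2*cos(2*x)


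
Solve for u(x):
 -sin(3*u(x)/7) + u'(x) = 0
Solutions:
 -x + 7*log(cos(3*u(x)/7) - 1)/6 - 7*log(cos(3*u(x)/7) + 1)/6 = C1


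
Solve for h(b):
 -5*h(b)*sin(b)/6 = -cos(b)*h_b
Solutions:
 h(b) = C1/cos(b)^(5/6)


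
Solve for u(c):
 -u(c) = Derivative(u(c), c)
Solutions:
 u(c) = C1*exp(-c)


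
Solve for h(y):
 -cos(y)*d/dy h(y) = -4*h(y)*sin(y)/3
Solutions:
 h(y) = C1/cos(y)^(4/3)


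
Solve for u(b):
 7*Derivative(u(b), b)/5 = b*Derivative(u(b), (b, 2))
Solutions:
 u(b) = C1 + C2*b^(12/5)


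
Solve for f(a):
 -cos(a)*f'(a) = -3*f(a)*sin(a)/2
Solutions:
 f(a) = C1/cos(a)^(3/2)


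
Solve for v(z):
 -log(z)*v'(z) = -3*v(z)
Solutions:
 v(z) = C1*exp(3*li(z))


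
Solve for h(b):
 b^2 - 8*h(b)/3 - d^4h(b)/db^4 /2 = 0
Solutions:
 h(b) = 3*b^2/8 + (C1*sin(sqrt(2)*3^(3/4)*b/3) + C2*cos(sqrt(2)*3^(3/4)*b/3))*exp(-sqrt(2)*3^(3/4)*b/3) + (C3*sin(sqrt(2)*3^(3/4)*b/3) + C4*cos(sqrt(2)*3^(3/4)*b/3))*exp(sqrt(2)*3^(3/4)*b/3)


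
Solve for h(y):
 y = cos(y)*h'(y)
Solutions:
 h(y) = C1 + Integral(y/cos(y), y)


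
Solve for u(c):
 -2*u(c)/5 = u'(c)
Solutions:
 u(c) = C1*exp(-2*c/5)


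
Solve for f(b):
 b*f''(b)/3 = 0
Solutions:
 f(b) = C1 + C2*b


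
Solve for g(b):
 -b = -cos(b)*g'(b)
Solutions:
 g(b) = C1 + Integral(b/cos(b), b)


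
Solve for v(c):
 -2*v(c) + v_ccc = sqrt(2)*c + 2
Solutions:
 v(c) = C3*exp(2^(1/3)*c) - sqrt(2)*c/2 + (C1*sin(2^(1/3)*sqrt(3)*c/2) + C2*cos(2^(1/3)*sqrt(3)*c/2))*exp(-2^(1/3)*c/2) - 1


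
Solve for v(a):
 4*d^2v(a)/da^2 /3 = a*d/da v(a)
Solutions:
 v(a) = C1 + C2*erfi(sqrt(6)*a/4)


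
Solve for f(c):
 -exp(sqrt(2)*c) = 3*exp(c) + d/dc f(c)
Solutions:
 f(c) = C1 - 3*exp(c) - sqrt(2)*exp(sqrt(2)*c)/2


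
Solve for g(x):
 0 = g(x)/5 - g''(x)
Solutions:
 g(x) = C1*exp(-sqrt(5)*x/5) + C2*exp(sqrt(5)*x/5)


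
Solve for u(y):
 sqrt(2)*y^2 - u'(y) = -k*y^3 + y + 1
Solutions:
 u(y) = C1 + k*y^4/4 + sqrt(2)*y^3/3 - y^2/2 - y


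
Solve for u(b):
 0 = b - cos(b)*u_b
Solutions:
 u(b) = C1 + Integral(b/cos(b), b)


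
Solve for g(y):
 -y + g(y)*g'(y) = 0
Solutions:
 g(y) = -sqrt(C1 + y^2)
 g(y) = sqrt(C1 + y^2)


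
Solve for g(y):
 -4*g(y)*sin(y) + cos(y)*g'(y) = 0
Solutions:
 g(y) = C1/cos(y)^4


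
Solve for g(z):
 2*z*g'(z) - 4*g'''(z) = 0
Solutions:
 g(z) = C1 + Integral(C2*airyai(2^(2/3)*z/2) + C3*airybi(2^(2/3)*z/2), z)


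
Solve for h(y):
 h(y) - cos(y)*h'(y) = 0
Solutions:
 h(y) = C1*sqrt(sin(y) + 1)/sqrt(sin(y) - 1)


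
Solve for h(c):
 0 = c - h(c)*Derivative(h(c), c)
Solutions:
 h(c) = -sqrt(C1 + c^2)
 h(c) = sqrt(C1 + c^2)


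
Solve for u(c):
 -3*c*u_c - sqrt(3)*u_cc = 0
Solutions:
 u(c) = C1 + C2*erf(sqrt(2)*3^(1/4)*c/2)


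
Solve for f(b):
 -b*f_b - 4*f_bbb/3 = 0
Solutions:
 f(b) = C1 + Integral(C2*airyai(-6^(1/3)*b/2) + C3*airybi(-6^(1/3)*b/2), b)


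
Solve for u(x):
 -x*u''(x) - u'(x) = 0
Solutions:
 u(x) = C1 + C2*log(x)


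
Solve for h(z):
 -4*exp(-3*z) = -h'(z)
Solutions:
 h(z) = C1 - 4*exp(-3*z)/3


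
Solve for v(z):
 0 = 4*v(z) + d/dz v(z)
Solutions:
 v(z) = C1*exp(-4*z)


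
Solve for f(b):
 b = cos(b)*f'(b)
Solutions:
 f(b) = C1 + Integral(b/cos(b), b)


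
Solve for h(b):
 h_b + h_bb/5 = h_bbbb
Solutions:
 h(b) = C1 + C2*exp(-b*(2*450^(1/3)/(sqrt(50565) + 225)^(1/3) + 60^(1/3)*(sqrt(50565) + 225)^(1/3))/60)*sin(3^(1/6)*b*(-20^(1/3)*3^(2/3)*(sqrt(50565) + 225)^(1/3) + 6*50^(1/3)/(sqrt(50565) + 225)^(1/3))/60) + C3*exp(-b*(2*450^(1/3)/(sqrt(50565) + 225)^(1/3) + 60^(1/3)*(sqrt(50565) + 225)^(1/3))/60)*cos(3^(1/6)*b*(-20^(1/3)*3^(2/3)*(sqrt(50565) + 225)^(1/3) + 6*50^(1/3)/(sqrt(50565) + 225)^(1/3))/60) + C4*exp(b*(2*450^(1/3)/(sqrt(50565) + 225)^(1/3) + 60^(1/3)*(sqrt(50565) + 225)^(1/3))/30)


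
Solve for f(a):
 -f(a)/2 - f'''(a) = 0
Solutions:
 f(a) = C3*exp(-2^(2/3)*a/2) + (C1*sin(2^(2/3)*sqrt(3)*a/4) + C2*cos(2^(2/3)*sqrt(3)*a/4))*exp(2^(2/3)*a/4)


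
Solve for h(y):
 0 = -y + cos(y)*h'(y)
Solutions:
 h(y) = C1 + Integral(y/cos(y), y)


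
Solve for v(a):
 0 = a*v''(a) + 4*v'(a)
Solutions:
 v(a) = C1 + C2/a^3


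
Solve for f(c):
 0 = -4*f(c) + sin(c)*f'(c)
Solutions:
 f(c) = C1*(cos(c)^2 - 2*cos(c) + 1)/(cos(c)^2 + 2*cos(c) + 1)


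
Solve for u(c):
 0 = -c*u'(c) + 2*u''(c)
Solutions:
 u(c) = C1 + C2*erfi(c/2)


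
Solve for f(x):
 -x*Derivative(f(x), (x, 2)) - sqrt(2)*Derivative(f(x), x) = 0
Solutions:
 f(x) = C1 + C2*x^(1 - sqrt(2))


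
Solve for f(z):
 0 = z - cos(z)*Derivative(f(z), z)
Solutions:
 f(z) = C1 + Integral(z/cos(z), z)


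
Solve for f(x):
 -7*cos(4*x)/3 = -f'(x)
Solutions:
 f(x) = C1 + 7*sin(4*x)/12


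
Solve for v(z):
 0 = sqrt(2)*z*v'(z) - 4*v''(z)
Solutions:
 v(z) = C1 + C2*erfi(2^(3/4)*z/4)


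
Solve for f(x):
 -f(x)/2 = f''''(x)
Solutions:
 f(x) = (C1*sin(2^(1/4)*x/2) + C2*cos(2^(1/4)*x/2))*exp(-2^(1/4)*x/2) + (C3*sin(2^(1/4)*x/2) + C4*cos(2^(1/4)*x/2))*exp(2^(1/4)*x/2)


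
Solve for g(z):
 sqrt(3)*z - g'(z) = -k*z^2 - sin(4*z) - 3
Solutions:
 g(z) = C1 + k*z^3/3 + sqrt(3)*z^2/2 + 3*z - cos(4*z)/4


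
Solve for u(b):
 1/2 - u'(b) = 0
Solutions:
 u(b) = C1 + b/2


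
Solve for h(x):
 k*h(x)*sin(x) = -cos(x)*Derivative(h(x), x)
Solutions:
 h(x) = C1*exp(k*log(cos(x)))


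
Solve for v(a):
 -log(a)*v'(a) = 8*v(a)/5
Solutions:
 v(a) = C1*exp(-8*li(a)/5)


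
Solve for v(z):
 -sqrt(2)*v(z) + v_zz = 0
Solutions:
 v(z) = C1*exp(-2^(1/4)*z) + C2*exp(2^(1/4)*z)


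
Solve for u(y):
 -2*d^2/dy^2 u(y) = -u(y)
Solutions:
 u(y) = C1*exp(-sqrt(2)*y/2) + C2*exp(sqrt(2)*y/2)


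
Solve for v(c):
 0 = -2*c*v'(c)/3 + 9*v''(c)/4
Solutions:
 v(c) = C1 + C2*erfi(2*sqrt(3)*c/9)


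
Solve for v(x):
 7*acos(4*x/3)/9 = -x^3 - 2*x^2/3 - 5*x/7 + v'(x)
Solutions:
 v(x) = C1 + x^4/4 + 2*x^3/9 + 5*x^2/14 + 7*x*acos(4*x/3)/9 - 7*sqrt(9 - 16*x^2)/36


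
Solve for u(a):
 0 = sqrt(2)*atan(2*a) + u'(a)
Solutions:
 u(a) = C1 - sqrt(2)*(a*atan(2*a) - log(4*a^2 + 1)/4)


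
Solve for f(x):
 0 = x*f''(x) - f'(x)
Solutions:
 f(x) = C1 + C2*x^2


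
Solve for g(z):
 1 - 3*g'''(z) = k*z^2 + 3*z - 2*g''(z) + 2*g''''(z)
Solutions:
 g(z) = C1 + C2*z + C3*exp(-2*z) + C4*exp(z/2) + k*z^4/24 + z^3*(k + 1)/4 + z^2*(13*k + 7)/8


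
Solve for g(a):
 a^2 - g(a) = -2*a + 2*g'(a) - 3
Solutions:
 g(a) = C1*exp(-a/2) + a^2 - 2*a + 7


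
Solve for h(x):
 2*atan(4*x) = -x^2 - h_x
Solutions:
 h(x) = C1 - x^3/3 - 2*x*atan(4*x) + log(16*x^2 + 1)/4


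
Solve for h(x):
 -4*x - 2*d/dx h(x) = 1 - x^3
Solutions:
 h(x) = C1 + x^4/8 - x^2 - x/2


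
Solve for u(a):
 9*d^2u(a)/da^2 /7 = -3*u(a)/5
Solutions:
 u(a) = C1*sin(sqrt(105)*a/15) + C2*cos(sqrt(105)*a/15)


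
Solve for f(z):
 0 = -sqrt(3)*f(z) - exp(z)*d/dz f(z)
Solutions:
 f(z) = C1*exp(sqrt(3)*exp(-z))


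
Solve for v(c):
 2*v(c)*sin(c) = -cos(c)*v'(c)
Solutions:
 v(c) = C1*cos(c)^2


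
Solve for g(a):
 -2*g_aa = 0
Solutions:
 g(a) = C1 + C2*a


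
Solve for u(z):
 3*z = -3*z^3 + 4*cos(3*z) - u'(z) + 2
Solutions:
 u(z) = C1 - 3*z^4/4 - 3*z^2/2 + 2*z + 4*sin(3*z)/3


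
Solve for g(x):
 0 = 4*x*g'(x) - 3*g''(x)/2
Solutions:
 g(x) = C1 + C2*erfi(2*sqrt(3)*x/3)


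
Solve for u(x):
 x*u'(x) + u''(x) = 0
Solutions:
 u(x) = C1 + C2*erf(sqrt(2)*x/2)


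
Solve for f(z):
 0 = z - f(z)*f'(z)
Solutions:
 f(z) = -sqrt(C1 + z^2)
 f(z) = sqrt(C1 + z^2)


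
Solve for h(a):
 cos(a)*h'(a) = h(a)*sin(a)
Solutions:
 h(a) = C1/cos(a)


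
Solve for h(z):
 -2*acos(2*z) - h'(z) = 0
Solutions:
 h(z) = C1 - 2*z*acos(2*z) + sqrt(1 - 4*z^2)


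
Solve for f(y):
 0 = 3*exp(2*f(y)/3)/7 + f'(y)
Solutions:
 f(y) = 3*log(-sqrt(-1/(C1 - 3*y))) - 3*log(2) + 3*log(42)/2
 f(y) = 3*log(-1/(C1 - 3*y))/2 - 3*log(2) + 3*log(42)/2


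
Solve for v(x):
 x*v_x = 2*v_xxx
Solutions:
 v(x) = C1 + Integral(C2*airyai(2^(2/3)*x/2) + C3*airybi(2^(2/3)*x/2), x)


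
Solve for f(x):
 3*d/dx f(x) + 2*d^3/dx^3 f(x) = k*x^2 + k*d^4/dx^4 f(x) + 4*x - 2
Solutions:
 f(x) = C1 + C2*exp(x*(-(sqrt(((81 + 16/k^2)^2 - 256/k^4)/k^2)/2 - 81/(2*k) - 8/k^3)^(1/3) + 2/k - 4/(k^2*(sqrt(((81 + 16/k^2)^2 - 256/k^4)/k^2)/2 - 81/(2*k) - 8/k^3)^(1/3)))/3) + C3*exp(x*((sqrt(((81 + 16/k^2)^2 - 256/k^4)/k^2)/2 - 81/(2*k) - 8/k^3)^(1/3) - sqrt(3)*I*(sqrt(((81 + 16/k^2)^2 - 256/k^4)/k^2)/2 - 81/(2*k) - 8/k^3)^(1/3) + 4/k - 16/(k^2*(-1 + sqrt(3)*I)*(sqrt(((81 + 16/k^2)^2 - 256/k^4)/k^2)/2 - 81/(2*k) - 8/k^3)^(1/3)))/6) + C4*exp(x*((sqrt(((81 + 16/k^2)^2 - 256/k^4)/k^2)/2 - 81/(2*k) - 8/k^3)^(1/3) + sqrt(3)*I*(sqrt(((81 + 16/k^2)^2 - 256/k^4)/k^2)/2 - 81/(2*k) - 8/k^3)^(1/3) + 4/k + 16/(k^2*(1 + sqrt(3)*I)*(sqrt(((81 + 16/k^2)^2 - 256/k^4)/k^2)/2 - 81/(2*k) - 8/k^3)^(1/3)))/6) + k*x^3/9 - 4*k*x/9 + 2*x^2/3 - 2*x/3


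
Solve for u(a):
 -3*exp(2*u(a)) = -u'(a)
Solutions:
 u(a) = log(-sqrt(-1/(C1 + 3*a))) - log(2)/2
 u(a) = log(-1/(C1 + 3*a))/2 - log(2)/2


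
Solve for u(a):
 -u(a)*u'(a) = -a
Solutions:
 u(a) = -sqrt(C1 + a^2)
 u(a) = sqrt(C1 + a^2)


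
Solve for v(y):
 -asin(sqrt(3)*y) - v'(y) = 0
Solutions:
 v(y) = C1 - y*asin(sqrt(3)*y) - sqrt(3)*sqrt(1 - 3*y^2)/3


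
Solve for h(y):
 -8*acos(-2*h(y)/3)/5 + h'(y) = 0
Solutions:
 Integral(1/acos(-2*_y/3), (_y, h(y))) = C1 + 8*y/5


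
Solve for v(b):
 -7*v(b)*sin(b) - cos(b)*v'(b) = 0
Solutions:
 v(b) = C1*cos(b)^7


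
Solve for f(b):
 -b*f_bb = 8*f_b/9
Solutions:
 f(b) = C1 + C2*b^(1/9)


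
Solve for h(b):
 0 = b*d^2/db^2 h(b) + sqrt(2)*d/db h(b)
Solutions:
 h(b) = C1 + C2*b^(1 - sqrt(2))


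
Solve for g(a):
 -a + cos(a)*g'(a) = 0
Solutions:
 g(a) = C1 + Integral(a/cos(a), a)


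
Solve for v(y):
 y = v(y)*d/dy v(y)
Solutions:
 v(y) = -sqrt(C1 + y^2)
 v(y) = sqrt(C1 + y^2)


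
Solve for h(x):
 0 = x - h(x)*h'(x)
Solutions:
 h(x) = -sqrt(C1 + x^2)
 h(x) = sqrt(C1 + x^2)


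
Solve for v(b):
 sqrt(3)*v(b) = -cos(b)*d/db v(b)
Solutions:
 v(b) = C1*(sin(b) - 1)^(sqrt(3)/2)/(sin(b) + 1)^(sqrt(3)/2)


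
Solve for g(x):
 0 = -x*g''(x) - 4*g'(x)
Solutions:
 g(x) = C1 + C2/x^3


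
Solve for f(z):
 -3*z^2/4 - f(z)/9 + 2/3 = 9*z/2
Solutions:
 f(z) = -27*z^2/4 - 81*z/2 + 6


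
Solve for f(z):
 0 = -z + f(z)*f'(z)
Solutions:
 f(z) = -sqrt(C1 + z^2)
 f(z) = sqrt(C1 + z^2)


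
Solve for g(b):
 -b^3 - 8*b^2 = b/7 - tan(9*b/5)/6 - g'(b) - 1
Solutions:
 g(b) = C1 + b^4/4 + 8*b^3/3 + b^2/14 - b + 5*log(cos(9*b/5))/54


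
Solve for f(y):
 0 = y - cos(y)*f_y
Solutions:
 f(y) = C1 + Integral(y/cos(y), y)


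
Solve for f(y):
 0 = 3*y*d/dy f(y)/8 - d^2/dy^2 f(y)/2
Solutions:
 f(y) = C1 + C2*erfi(sqrt(6)*y/4)


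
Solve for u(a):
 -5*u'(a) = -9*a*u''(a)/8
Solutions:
 u(a) = C1 + C2*a^(49/9)


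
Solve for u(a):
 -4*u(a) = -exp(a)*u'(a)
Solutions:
 u(a) = C1*exp(-4*exp(-a))


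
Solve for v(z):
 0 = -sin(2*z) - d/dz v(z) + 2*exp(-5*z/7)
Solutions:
 v(z) = C1 + cos(2*z)/2 - 14*exp(-5*z/7)/5


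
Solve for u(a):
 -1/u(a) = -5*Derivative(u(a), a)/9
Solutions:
 u(a) = -sqrt(C1 + 90*a)/5
 u(a) = sqrt(C1 + 90*a)/5


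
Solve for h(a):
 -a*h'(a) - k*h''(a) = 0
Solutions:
 h(a) = C1 + C2*sqrt(k)*erf(sqrt(2)*a*sqrt(1/k)/2)


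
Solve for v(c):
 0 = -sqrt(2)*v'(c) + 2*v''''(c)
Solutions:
 v(c) = C1 + C4*exp(2^(5/6)*c/2) + (C2*sin(2^(5/6)*sqrt(3)*c/4) + C3*cos(2^(5/6)*sqrt(3)*c/4))*exp(-2^(5/6)*c/4)


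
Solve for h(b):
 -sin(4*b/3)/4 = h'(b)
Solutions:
 h(b) = C1 + 3*cos(4*b/3)/16


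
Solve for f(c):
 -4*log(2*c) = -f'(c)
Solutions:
 f(c) = C1 + 4*c*log(c) - 4*c + c*log(16)


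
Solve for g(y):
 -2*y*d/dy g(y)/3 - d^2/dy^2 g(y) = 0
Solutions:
 g(y) = C1 + C2*erf(sqrt(3)*y/3)


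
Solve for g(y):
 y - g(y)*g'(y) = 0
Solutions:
 g(y) = -sqrt(C1 + y^2)
 g(y) = sqrt(C1 + y^2)


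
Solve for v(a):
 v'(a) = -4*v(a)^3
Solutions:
 v(a) = -sqrt(2)*sqrt(-1/(C1 - 4*a))/2
 v(a) = sqrt(2)*sqrt(-1/(C1 - 4*a))/2


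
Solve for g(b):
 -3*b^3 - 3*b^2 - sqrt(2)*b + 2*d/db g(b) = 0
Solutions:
 g(b) = C1 + 3*b^4/8 + b^3/2 + sqrt(2)*b^2/4


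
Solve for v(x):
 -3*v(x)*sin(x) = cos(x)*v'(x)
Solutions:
 v(x) = C1*cos(x)^3


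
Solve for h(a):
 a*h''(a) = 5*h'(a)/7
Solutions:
 h(a) = C1 + C2*a^(12/7)


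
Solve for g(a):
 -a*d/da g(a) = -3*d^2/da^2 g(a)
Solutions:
 g(a) = C1 + C2*erfi(sqrt(6)*a/6)


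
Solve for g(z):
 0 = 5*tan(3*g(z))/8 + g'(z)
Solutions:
 g(z) = -asin(C1*exp(-15*z/8))/3 + pi/3
 g(z) = asin(C1*exp(-15*z/8))/3


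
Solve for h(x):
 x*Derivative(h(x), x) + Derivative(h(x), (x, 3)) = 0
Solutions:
 h(x) = C1 + Integral(C2*airyai(-x) + C3*airybi(-x), x)


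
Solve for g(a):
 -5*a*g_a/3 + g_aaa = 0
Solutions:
 g(a) = C1 + Integral(C2*airyai(3^(2/3)*5^(1/3)*a/3) + C3*airybi(3^(2/3)*5^(1/3)*a/3), a)


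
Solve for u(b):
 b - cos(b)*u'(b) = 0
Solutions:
 u(b) = C1 + Integral(b/cos(b), b)


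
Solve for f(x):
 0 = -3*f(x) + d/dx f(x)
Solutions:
 f(x) = C1*exp(3*x)


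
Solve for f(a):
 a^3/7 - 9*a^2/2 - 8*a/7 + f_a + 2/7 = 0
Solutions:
 f(a) = C1 - a^4/28 + 3*a^3/2 + 4*a^2/7 - 2*a/7


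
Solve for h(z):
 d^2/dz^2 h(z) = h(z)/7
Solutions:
 h(z) = C1*exp(-sqrt(7)*z/7) + C2*exp(sqrt(7)*z/7)


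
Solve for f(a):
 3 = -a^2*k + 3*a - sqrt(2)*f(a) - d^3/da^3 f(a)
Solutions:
 f(a) = C3*exp(-2^(1/6)*a) - sqrt(2)*a^2*k/2 + 3*sqrt(2)*a/2 + (C1*sin(2^(1/6)*sqrt(3)*a/2) + C2*cos(2^(1/6)*sqrt(3)*a/2))*exp(2^(1/6)*a/2) - 3*sqrt(2)/2


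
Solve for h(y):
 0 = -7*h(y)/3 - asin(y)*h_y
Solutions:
 h(y) = C1*exp(-7*Integral(1/asin(y), y)/3)


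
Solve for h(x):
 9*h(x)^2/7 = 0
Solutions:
 h(x) = 0


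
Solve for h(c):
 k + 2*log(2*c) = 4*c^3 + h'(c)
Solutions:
 h(c) = C1 - c^4 + c*k + 2*c*log(c) - 2*c + c*log(4)


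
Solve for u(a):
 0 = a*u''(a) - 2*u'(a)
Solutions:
 u(a) = C1 + C2*a^3


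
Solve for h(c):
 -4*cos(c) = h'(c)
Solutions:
 h(c) = C1 - 4*sin(c)


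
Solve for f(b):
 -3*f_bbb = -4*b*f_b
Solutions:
 f(b) = C1 + Integral(C2*airyai(6^(2/3)*b/3) + C3*airybi(6^(2/3)*b/3), b)


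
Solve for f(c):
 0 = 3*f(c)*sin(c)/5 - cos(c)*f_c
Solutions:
 f(c) = C1/cos(c)^(3/5)


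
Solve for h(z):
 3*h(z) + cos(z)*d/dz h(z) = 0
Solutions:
 h(z) = C1*(sin(z) - 1)^(3/2)/(sin(z) + 1)^(3/2)


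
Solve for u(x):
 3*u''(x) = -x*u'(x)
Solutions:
 u(x) = C1 + C2*erf(sqrt(6)*x/6)


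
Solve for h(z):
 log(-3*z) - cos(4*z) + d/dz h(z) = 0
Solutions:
 h(z) = C1 - z*log(-z) - z*log(3) + z + sin(4*z)/4


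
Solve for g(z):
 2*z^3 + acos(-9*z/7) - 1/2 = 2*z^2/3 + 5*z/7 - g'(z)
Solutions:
 g(z) = C1 - z^4/2 + 2*z^3/9 + 5*z^2/14 - z*acos(-9*z/7) + z/2 - sqrt(49 - 81*z^2)/9


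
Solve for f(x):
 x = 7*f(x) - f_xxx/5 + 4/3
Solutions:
 f(x) = C3*exp(35^(1/3)*x) + x/7 + (C1*sin(sqrt(3)*35^(1/3)*x/2) + C2*cos(sqrt(3)*35^(1/3)*x/2))*exp(-35^(1/3)*x/2) - 4/21


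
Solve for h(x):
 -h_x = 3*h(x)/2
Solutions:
 h(x) = C1*exp(-3*x/2)


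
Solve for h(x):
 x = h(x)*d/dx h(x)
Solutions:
 h(x) = -sqrt(C1 + x^2)
 h(x) = sqrt(C1 + x^2)


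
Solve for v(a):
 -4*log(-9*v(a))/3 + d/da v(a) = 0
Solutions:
 -3*Integral(1/(log(-_y) + 2*log(3)), (_y, v(a)))/4 = C1 - a


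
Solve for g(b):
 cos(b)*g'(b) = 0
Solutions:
 g(b) = C1


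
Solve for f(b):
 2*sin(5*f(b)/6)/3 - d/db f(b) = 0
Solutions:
 -2*b/3 + 3*log(cos(5*f(b)/6) - 1)/5 - 3*log(cos(5*f(b)/6) + 1)/5 = C1


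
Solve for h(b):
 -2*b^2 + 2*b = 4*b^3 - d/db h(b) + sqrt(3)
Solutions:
 h(b) = C1 + b^4 + 2*b^3/3 - b^2 + sqrt(3)*b


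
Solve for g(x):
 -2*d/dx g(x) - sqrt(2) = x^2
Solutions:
 g(x) = C1 - x^3/6 - sqrt(2)*x/2


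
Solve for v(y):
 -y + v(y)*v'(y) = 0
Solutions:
 v(y) = -sqrt(C1 + y^2)
 v(y) = sqrt(C1 + y^2)


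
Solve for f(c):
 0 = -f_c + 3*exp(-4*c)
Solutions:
 f(c) = C1 - 3*exp(-4*c)/4


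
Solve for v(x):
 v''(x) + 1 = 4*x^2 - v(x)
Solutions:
 v(x) = C1*sin(x) + C2*cos(x) + 4*x^2 - 9


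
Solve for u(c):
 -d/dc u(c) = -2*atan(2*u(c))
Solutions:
 Integral(1/atan(2*_y), (_y, u(c))) = C1 + 2*c


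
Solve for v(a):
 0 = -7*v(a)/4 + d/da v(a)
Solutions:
 v(a) = C1*exp(7*a/4)


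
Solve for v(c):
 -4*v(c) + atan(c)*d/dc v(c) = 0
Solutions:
 v(c) = C1*exp(4*Integral(1/atan(c), c))


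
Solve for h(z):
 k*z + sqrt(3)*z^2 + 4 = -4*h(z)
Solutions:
 h(z) = -k*z/4 - sqrt(3)*z^2/4 - 1


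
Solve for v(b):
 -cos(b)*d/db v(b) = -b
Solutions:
 v(b) = C1 + Integral(b/cos(b), b)


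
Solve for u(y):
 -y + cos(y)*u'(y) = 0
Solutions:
 u(y) = C1 + Integral(y/cos(y), y)


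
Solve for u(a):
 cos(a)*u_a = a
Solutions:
 u(a) = C1 + Integral(a/cos(a), a)


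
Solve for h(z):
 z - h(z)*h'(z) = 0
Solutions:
 h(z) = -sqrt(C1 + z^2)
 h(z) = sqrt(C1 + z^2)


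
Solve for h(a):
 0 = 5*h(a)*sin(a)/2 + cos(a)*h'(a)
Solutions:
 h(a) = C1*cos(a)^(5/2)


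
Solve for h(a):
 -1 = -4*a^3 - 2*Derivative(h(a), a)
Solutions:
 h(a) = C1 - a^4/2 + a/2


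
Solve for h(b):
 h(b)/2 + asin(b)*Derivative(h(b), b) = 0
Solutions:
 h(b) = C1*exp(-Integral(1/asin(b), b)/2)


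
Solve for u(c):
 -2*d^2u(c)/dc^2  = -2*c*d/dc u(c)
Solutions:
 u(c) = C1 + C2*erfi(sqrt(2)*c/2)


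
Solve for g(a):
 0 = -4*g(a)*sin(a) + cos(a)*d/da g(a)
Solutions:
 g(a) = C1/cos(a)^4


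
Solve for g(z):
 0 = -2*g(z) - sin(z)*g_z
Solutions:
 g(z) = C1*(cos(z) + 1)/(cos(z) - 1)


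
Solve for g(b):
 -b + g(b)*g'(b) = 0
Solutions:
 g(b) = -sqrt(C1 + b^2)
 g(b) = sqrt(C1 + b^2)


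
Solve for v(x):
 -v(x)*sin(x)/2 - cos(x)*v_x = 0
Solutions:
 v(x) = C1*sqrt(cos(x))


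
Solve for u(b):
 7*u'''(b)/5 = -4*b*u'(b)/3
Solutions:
 u(b) = C1 + Integral(C2*airyai(-20^(1/3)*21^(2/3)*b/21) + C3*airybi(-20^(1/3)*21^(2/3)*b/21), b)


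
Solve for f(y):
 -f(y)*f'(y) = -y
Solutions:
 f(y) = -sqrt(C1 + y^2)
 f(y) = sqrt(C1 + y^2)


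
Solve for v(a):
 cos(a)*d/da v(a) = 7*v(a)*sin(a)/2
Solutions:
 v(a) = C1/cos(a)^(7/2)


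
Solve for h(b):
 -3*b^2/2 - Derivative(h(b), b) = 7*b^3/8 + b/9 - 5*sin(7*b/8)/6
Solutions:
 h(b) = C1 - 7*b^4/32 - b^3/2 - b^2/18 - 20*cos(7*b/8)/21


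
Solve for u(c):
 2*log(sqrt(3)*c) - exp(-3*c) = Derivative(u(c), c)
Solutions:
 u(c) = C1 + 2*c*log(c) + c*(-2 + log(3)) + exp(-3*c)/3


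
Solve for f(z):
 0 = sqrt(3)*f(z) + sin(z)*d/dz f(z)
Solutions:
 f(z) = C1*(cos(z) + 1)^(sqrt(3)/2)/(cos(z) - 1)^(sqrt(3)/2)


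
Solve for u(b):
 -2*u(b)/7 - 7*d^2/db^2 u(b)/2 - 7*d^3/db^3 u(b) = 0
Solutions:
 u(b) = C1*exp(b*(-14 + 7*7^(2/3)/(12*sqrt(471) + 265)^(1/3) + 7^(1/3)*(12*sqrt(471) + 265)^(1/3))/84)*sin(sqrt(3)*7^(1/3)*b*(-(12*sqrt(471) + 265)^(1/3) + 7*7^(1/3)/(12*sqrt(471) + 265)^(1/3))/84) + C2*exp(b*(-14 + 7*7^(2/3)/(12*sqrt(471) + 265)^(1/3) + 7^(1/3)*(12*sqrt(471) + 265)^(1/3))/84)*cos(sqrt(3)*7^(1/3)*b*(-(12*sqrt(471) + 265)^(1/3) + 7*7^(1/3)/(12*sqrt(471) + 265)^(1/3))/84) + C3*exp(-b*(7*7^(2/3)/(12*sqrt(471) + 265)^(1/3) + 7 + 7^(1/3)*(12*sqrt(471) + 265)^(1/3))/42)


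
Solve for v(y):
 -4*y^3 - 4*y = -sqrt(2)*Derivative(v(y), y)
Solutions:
 v(y) = C1 + sqrt(2)*y^4/2 + sqrt(2)*y^2


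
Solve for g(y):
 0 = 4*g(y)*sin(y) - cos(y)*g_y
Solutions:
 g(y) = C1/cos(y)^4


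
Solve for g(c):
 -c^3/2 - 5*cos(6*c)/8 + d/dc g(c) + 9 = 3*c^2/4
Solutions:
 g(c) = C1 + c^4/8 + c^3/4 - 9*c + 5*sin(6*c)/48


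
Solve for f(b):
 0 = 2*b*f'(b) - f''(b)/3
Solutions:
 f(b) = C1 + C2*erfi(sqrt(3)*b)


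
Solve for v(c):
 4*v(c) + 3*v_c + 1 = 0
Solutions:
 v(c) = C1*exp(-4*c/3) - 1/4


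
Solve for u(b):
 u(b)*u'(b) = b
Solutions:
 u(b) = -sqrt(C1 + b^2)
 u(b) = sqrt(C1 + b^2)


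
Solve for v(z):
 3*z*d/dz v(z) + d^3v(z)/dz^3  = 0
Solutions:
 v(z) = C1 + Integral(C2*airyai(-3^(1/3)*z) + C3*airybi(-3^(1/3)*z), z)


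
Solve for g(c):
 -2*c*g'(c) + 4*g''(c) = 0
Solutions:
 g(c) = C1 + C2*erfi(c/2)


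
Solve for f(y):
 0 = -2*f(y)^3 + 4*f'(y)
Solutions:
 f(y) = -sqrt(-1/(C1 + y))
 f(y) = sqrt(-1/(C1 + y))


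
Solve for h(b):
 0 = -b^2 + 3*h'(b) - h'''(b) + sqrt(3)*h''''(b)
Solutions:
 h(b) = C1 + C2*exp(b*(2*18^(1/3)/(27*sqrt(239) + 241*sqrt(3))^(1/3) + 4*sqrt(3) + 12^(1/3)*(27*sqrt(239) + 241*sqrt(3))^(1/3))/36)*sin(2^(1/3)*3^(1/6)*b*(-2^(1/3)*3^(2/3)*(27*sqrt(239) + 241*sqrt(3))^(1/3) + 6/(27*sqrt(239) + 241*sqrt(3))^(1/3))/36) + C3*exp(b*(2*18^(1/3)/(27*sqrt(239) + 241*sqrt(3))^(1/3) + 4*sqrt(3) + 12^(1/3)*(27*sqrt(239) + 241*sqrt(3))^(1/3))/36)*cos(2^(1/3)*3^(1/6)*b*(-2^(1/3)*3^(2/3)*(27*sqrt(239) + 241*sqrt(3))^(1/3) + 6/(27*sqrt(239) + 241*sqrt(3))^(1/3))/36) + C4*exp(b*(-12^(1/3)*(27*sqrt(239) + 241*sqrt(3))^(1/3) - 2*18^(1/3)/(27*sqrt(239) + 241*sqrt(3))^(1/3) + 2*sqrt(3))/18) + b^3/9 + 2*b/9


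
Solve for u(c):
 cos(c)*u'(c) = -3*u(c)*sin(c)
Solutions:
 u(c) = C1*cos(c)^3


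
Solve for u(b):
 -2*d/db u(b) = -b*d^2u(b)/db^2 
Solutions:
 u(b) = C1 + C2*b^3


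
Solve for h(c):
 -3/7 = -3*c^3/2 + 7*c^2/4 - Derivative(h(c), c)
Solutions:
 h(c) = C1 - 3*c^4/8 + 7*c^3/12 + 3*c/7


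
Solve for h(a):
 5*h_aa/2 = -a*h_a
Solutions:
 h(a) = C1 + C2*erf(sqrt(5)*a/5)


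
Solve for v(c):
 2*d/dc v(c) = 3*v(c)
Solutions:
 v(c) = C1*exp(3*c/2)


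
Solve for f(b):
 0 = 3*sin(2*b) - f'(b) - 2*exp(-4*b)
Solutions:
 f(b) = C1 - 3*cos(2*b)/2 + exp(-4*b)/2


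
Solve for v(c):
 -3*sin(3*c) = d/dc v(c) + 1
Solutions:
 v(c) = C1 - c + cos(3*c)


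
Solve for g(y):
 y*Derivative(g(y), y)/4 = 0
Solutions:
 g(y) = C1


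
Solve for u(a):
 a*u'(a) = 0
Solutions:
 u(a) = C1


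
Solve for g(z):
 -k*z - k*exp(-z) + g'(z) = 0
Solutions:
 g(z) = C1 + k*z^2/2 - k*exp(-z)


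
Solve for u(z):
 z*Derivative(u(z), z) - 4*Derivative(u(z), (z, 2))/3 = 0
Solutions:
 u(z) = C1 + C2*erfi(sqrt(6)*z/4)


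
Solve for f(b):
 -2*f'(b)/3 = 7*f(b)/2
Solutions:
 f(b) = C1*exp(-21*b/4)


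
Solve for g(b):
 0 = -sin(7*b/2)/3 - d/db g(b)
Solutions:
 g(b) = C1 + 2*cos(7*b/2)/21


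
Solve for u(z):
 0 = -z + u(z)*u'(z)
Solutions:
 u(z) = -sqrt(C1 + z^2)
 u(z) = sqrt(C1 + z^2)


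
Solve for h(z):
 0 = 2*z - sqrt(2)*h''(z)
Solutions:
 h(z) = C1 + C2*z + sqrt(2)*z^3/6


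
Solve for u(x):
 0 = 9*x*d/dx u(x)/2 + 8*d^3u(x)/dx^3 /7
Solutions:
 u(x) = C1 + Integral(C2*airyai(-2^(2/3)*63^(1/3)*x/4) + C3*airybi(-2^(2/3)*63^(1/3)*x/4), x)


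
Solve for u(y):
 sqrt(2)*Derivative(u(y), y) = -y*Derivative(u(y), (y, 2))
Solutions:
 u(y) = C1 + C2*y^(1 - sqrt(2))


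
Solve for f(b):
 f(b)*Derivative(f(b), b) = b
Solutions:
 f(b) = -sqrt(C1 + b^2)
 f(b) = sqrt(C1 + b^2)


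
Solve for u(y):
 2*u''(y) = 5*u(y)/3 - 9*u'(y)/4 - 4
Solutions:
 u(y) = C1*exp(y*(-27 + sqrt(2649))/48) + C2*exp(-y*(27 + sqrt(2649))/48) + 12/5


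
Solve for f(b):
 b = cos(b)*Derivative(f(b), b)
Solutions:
 f(b) = C1 + Integral(b/cos(b), b)


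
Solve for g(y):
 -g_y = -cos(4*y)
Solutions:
 g(y) = C1 + sin(4*y)/4


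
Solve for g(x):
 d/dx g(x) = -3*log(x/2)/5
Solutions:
 g(x) = C1 - 3*x*log(x)/5 + 3*x*log(2)/5 + 3*x/5


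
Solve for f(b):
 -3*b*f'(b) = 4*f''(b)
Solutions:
 f(b) = C1 + C2*erf(sqrt(6)*b/4)


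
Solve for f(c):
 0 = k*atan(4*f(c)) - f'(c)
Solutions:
 Integral(1/atan(4*_y), (_y, f(c))) = C1 + c*k


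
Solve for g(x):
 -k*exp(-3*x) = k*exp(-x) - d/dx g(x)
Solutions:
 g(x) = C1 - k*exp(-x) - k*exp(-3*x)/3


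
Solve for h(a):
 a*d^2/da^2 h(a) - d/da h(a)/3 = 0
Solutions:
 h(a) = C1 + C2*a^(4/3)


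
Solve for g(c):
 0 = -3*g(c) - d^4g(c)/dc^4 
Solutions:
 g(c) = (C1*sin(sqrt(2)*3^(1/4)*c/2) + C2*cos(sqrt(2)*3^(1/4)*c/2))*exp(-sqrt(2)*3^(1/4)*c/2) + (C3*sin(sqrt(2)*3^(1/4)*c/2) + C4*cos(sqrt(2)*3^(1/4)*c/2))*exp(sqrt(2)*3^(1/4)*c/2)


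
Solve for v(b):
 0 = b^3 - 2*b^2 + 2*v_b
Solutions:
 v(b) = C1 - b^4/8 + b^3/3


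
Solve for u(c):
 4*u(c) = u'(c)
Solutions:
 u(c) = C1*exp(4*c)


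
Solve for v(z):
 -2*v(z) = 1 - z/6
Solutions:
 v(z) = z/12 - 1/2


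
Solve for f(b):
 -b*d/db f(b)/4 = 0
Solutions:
 f(b) = C1


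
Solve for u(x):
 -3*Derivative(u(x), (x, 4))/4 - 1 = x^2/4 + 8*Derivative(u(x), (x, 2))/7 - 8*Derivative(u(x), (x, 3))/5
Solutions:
 u(x) = C1 + C2*x - 7*x^4/384 - 49*x^3/480 - 18501*x^2/25600 + (C3*sin(4*sqrt(266)*x/105) + C4*cos(4*sqrt(266)*x/105))*exp(16*x/15)


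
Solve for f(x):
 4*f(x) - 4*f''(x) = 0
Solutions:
 f(x) = C1*exp(-x) + C2*exp(x)


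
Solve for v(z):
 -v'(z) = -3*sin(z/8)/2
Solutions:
 v(z) = C1 - 12*cos(z/8)


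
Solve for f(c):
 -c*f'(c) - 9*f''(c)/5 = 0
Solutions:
 f(c) = C1 + C2*erf(sqrt(10)*c/6)


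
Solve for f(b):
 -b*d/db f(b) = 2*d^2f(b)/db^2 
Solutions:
 f(b) = C1 + C2*erf(b/2)


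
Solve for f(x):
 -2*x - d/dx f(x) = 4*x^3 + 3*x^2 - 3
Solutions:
 f(x) = C1 - x^4 - x^3 - x^2 + 3*x


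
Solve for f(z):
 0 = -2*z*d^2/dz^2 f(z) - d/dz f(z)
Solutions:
 f(z) = C1 + C2*sqrt(z)


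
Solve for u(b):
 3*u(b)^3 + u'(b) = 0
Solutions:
 u(b) = -sqrt(2)*sqrt(-1/(C1 - 3*b))/2
 u(b) = sqrt(2)*sqrt(-1/(C1 - 3*b))/2


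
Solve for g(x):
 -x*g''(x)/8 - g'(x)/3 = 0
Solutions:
 g(x) = C1 + C2/x^(5/3)


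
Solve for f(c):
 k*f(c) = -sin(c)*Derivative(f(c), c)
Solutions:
 f(c) = C1*exp(k*(-log(cos(c) - 1) + log(cos(c) + 1))/2)


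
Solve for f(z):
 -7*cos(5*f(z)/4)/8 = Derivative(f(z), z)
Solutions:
 7*z/8 - 2*log(sin(5*f(z)/4) - 1)/5 + 2*log(sin(5*f(z)/4) + 1)/5 = C1


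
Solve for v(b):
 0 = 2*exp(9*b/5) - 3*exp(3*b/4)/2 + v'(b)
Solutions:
 v(b) = C1 - 10*exp(9*b/5)/9 + 2*exp(3*b/4)


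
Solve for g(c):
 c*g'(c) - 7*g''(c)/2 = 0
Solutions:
 g(c) = C1 + C2*erfi(sqrt(7)*c/7)


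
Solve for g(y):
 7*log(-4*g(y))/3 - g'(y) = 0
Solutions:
 -3*Integral(1/(log(-_y) + 2*log(2)), (_y, g(y)))/7 = C1 - y


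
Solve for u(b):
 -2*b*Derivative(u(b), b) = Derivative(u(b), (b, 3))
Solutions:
 u(b) = C1 + Integral(C2*airyai(-2^(1/3)*b) + C3*airybi(-2^(1/3)*b), b)


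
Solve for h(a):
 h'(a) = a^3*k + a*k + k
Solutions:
 h(a) = C1 + a^4*k/4 + a^2*k/2 + a*k


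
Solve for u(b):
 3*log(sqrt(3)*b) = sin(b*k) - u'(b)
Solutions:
 u(b) = C1 - 3*b*log(b) - 3*b*log(3)/2 + 3*b + Piecewise((-cos(b*k)/k, Ne(k, 0)), (0, True))


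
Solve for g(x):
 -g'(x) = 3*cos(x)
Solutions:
 g(x) = C1 - 3*sin(x)


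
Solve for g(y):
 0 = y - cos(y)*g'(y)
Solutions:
 g(y) = C1 + Integral(y/cos(y), y)


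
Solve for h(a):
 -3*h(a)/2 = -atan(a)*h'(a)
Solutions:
 h(a) = C1*exp(3*Integral(1/atan(a), a)/2)


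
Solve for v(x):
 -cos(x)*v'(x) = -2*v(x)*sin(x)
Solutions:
 v(x) = C1/cos(x)^2


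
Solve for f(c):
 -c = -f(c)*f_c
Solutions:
 f(c) = -sqrt(C1 + c^2)
 f(c) = sqrt(C1 + c^2)


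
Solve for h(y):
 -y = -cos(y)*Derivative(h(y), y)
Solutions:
 h(y) = C1 + Integral(y/cos(y), y)


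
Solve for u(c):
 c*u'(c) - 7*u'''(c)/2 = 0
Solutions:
 u(c) = C1 + Integral(C2*airyai(2^(1/3)*7^(2/3)*c/7) + C3*airybi(2^(1/3)*7^(2/3)*c/7), c)


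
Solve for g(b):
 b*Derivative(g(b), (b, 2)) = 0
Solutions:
 g(b) = C1 + C2*b


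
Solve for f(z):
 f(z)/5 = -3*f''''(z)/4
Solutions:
 f(z) = (C1*sin(15^(3/4)*z/15) + C2*cos(15^(3/4)*z/15))*exp(-15^(3/4)*z/15) + (C3*sin(15^(3/4)*z/15) + C4*cos(15^(3/4)*z/15))*exp(15^(3/4)*z/15)


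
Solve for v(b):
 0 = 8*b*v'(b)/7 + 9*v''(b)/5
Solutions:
 v(b) = C1 + C2*erf(2*sqrt(35)*b/21)


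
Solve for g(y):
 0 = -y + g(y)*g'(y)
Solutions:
 g(y) = -sqrt(C1 + y^2)
 g(y) = sqrt(C1 + y^2)


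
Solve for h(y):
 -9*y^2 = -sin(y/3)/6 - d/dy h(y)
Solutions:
 h(y) = C1 + 3*y^3 + cos(y/3)/2


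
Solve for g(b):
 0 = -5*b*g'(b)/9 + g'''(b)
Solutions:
 g(b) = C1 + Integral(C2*airyai(15^(1/3)*b/3) + C3*airybi(15^(1/3)*b/3), b)


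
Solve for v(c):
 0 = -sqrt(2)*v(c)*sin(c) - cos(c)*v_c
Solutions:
 v(c) = C1*cos(c)^(sqrt(2))


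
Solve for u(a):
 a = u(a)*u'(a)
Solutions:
 u(a) = -sqrt(C1 + a^2)
 u(a) = sqrt(C1 + a^2)


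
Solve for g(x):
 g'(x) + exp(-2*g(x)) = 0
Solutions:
 g(x) = log(-sqrt(C1 - 2*x))
 g(x) = log(C1 - 2*x)/2


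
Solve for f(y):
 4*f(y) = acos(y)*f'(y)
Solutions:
 f(y) = C1*exp(4*Integral(1/acos(y), y))


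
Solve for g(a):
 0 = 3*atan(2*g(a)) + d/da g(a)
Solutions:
 Integral(1/atan(2*_y), (_y, g(a))) = C1 - 3*a


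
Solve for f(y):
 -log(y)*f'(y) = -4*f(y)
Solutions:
 f(y) = C1*exp(4*li(y))


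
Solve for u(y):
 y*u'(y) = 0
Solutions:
 u(y) = C1


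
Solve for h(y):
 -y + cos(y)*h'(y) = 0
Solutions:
 h(y) = C1 + Integral(y/cos(y), y)


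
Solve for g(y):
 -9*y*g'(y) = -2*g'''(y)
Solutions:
 g(y) = C1 + Integral(C2*airyai(6^(2/3)*y/2) + C3*airybi(6^(2/3)*y/2), y)


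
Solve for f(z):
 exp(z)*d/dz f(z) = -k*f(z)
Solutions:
 f(z) = C1*exp(k*exp(-z))


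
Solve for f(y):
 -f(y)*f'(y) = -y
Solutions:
 f(y) = -sqrt(C1 + y^2)
 f(y) = sqrt(C1 + y^2)


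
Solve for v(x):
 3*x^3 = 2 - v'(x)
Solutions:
 v(x) = C1 - 3*x^4/4 + 2*x


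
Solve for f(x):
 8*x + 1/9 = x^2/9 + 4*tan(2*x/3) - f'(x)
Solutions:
 f(x) = C1 + x^3/27 - 4*x^2 - x/9 - 6*log(cos(2*x/3))


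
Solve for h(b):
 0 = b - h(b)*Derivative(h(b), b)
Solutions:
 h(b) = -sqrt(C1 + b^2)
 h(b) = sqrt(C1 + b^2)


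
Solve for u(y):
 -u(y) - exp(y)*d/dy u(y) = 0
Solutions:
 u(y) = C1*exp(exp(-y))


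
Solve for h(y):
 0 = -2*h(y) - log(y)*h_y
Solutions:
 h(y) = C1*exp(-2*li(y))


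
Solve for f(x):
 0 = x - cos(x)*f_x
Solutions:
 f(x) = C1 + Integral(x/cos(x), x)


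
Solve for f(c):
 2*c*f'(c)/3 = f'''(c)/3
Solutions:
 f(c) = C1 + Integral(C2*airyai(2^(1/3)*c) + C3*airybi(2^(1/3)*c), c)


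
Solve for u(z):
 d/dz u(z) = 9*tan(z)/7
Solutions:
 u(z) = C1 - 9*log(cos(z))/7


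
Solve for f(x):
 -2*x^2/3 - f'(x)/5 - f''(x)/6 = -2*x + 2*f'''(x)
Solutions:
 f(x) = C1 - 10*x^3/9 + 70*x^2/9 + 1450*x/27 + (C2*sin(sqrt(1415)*x/120) + C3*cos(sqrt(1415)*x/120))*exp(-x/24)


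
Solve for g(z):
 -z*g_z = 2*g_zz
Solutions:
 g(z) = C1 + C2*erf(z/2)


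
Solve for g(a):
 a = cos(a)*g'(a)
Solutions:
 g(a) = C1 + Integral(a/cos(a), a)


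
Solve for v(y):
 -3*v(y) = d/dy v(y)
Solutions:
 v(y) = C1*exp(-3*y)


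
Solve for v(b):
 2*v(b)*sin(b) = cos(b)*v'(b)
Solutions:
 v(b) = C1/cos(b)^2


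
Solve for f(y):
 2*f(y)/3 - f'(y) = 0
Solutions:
 f(y) = C1*exp(2*y/3)


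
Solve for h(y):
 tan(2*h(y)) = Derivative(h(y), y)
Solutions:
 h(y) = -asin(C1*exp(2*y))/2 + pi/2
 h(y) = asin(C1*exp(2*y))/2


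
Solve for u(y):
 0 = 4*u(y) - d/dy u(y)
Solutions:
 u(y) = C1*exp(4*y)


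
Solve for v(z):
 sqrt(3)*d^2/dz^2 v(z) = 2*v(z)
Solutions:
 v(z) = C1*exp(-sqrt(2)*3^(3/4)*z/3) + C2*exp(sqrt(2)*3^(3/4)*z/3)


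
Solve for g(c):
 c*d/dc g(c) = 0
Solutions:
 g(c) = C1


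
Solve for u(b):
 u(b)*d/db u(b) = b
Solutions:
 u(b) = -sqrt(C1 + b^2)
 u(b) = sqrt(C1 + b^2)


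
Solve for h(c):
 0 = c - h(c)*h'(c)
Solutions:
 h(c) = -sqrt(C1 + c^2)
 h(c) = sqrt(C1 + c^2)


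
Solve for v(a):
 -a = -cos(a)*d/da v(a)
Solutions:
 v(a) = C1 + Integral(a/cos(a), a)


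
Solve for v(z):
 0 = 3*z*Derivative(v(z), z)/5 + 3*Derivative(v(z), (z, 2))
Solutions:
 v(z) = C1 + C2*erf(sqrt(10)*z/10)


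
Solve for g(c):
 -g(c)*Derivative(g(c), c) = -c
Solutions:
 g(c) = -sqrt(C1 + c^2)
 g(c) = sqrt(C1 + c^2)


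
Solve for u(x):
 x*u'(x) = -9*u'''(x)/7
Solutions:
 u(x) = C1 + Integral(C2*airyai(-21^(1/3)*x/3) + C3*airybi(-21^(1/3)*x/3), x)


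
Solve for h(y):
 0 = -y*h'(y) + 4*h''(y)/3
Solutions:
 h(y) = C1 + C2*erfi(sqrt(6)*y/4)


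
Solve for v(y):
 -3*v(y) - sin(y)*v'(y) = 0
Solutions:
 v(y) = C1*(cos(y) + 1)^(3/2)/(cos(y) - 1)^(3/2)


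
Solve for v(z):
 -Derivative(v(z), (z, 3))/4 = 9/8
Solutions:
 v(z) = C1 + C2*z + C3*z^2 - 3*z^3/4


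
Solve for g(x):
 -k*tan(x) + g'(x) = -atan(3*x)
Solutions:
 g(x) = C1 - k*log(cos(x)) - x*atan(3*x) + log(9*x^2 + 1)/6


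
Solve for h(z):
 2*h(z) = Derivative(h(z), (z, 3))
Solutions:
 h(z) = C3*exp(2^(1/3)*z) + (C1*sin(2^(1/3)*sqrt(3)*z/2) + C2*cos(2^(1/3)*sqrt(3)*z/2))*exp(-2^(1/3)*z/2)


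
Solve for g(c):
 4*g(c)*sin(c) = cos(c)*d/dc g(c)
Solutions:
 g(c) = C1/cos(c)^4


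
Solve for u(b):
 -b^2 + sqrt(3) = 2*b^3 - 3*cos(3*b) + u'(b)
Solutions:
 u(b) = C1 - b^4/2 - b^3/3 + sqrt(3)*b + sin(3*b)


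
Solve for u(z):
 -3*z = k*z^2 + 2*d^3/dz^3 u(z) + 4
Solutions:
 u(z) = C1 + C2*z + C3*z^2 - k*z^5/120 - z^4/16 - z^3/3


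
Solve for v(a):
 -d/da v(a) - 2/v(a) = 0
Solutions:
 v(a) = -sqrt(C1 - 4*a)
 v(a) = sqrt(C1 - 4*a)


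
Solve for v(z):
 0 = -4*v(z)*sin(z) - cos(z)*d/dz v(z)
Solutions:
 v(z) = C1*cos(z)^4


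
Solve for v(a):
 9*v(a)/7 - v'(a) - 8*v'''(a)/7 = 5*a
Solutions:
 v(a) = C1*exp(6^(1/3)*a*(-(162 + sqrt(28302))^(1/3) + 7*6^(1/3)/(162 + sqrt(28302))^(1/3))/24)*sin(2^(1/3)*3^(1/6)*a*(21*2^(1/3)/(162 + sqrt(28302))^(1/3) + 3^(2/3)*(162 + sqrt(28302))^(1/3))/24) + C2*exp(6^(1/3)*a*(-(162 + sqrt(28302))^(1/3) + 7*6^(1/3)/(162 + sqrt(28302))^(1/3))/24)*cos(2^(1/3)*3^(1/6)*a*(21*2^(1/3)/(162 + sqrt(28302))^(1/3) + 3^(2/3)*(162 + sqrt(28302))^(1/3))/24) + C3*exp(-6^(1/3)*a*(-(162 + sqrt(28302))^(1/3) + 7*6^(1/3)/(162 + sqrt(28302))^(1/3))/12) + 35*a/9 + 245/81


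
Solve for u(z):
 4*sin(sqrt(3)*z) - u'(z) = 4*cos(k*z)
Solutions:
 u(z) = C1 - 4*sqrt(3)*cos(sqrt(3)*z)/3 - 4*sin(k*z)/k


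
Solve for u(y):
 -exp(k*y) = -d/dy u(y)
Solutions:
 u(y) = C1 + exp(k*y)/k


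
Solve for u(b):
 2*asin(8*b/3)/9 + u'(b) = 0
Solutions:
 u(b) = C1 - 2*b*asin(8*b/3)/9 - sqrt(9 - 64*b^2)/36


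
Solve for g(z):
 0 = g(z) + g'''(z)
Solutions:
 g(z) = C3*exp(-z) + (C1*sin(sqrt(3)*z/2) + C2*cos(sqrt(3)*z/2))*exp(z/2)


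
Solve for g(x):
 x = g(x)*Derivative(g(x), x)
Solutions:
 g(x) = -sqrt(C1 + x^2)
 g(x) = sqrt(C1 + x^2)


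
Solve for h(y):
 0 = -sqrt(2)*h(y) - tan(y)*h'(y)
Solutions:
 h(y) = C1/sin(y)^(sqrt(2))


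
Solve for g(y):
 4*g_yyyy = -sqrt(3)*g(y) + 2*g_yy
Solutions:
 g(y) = (C1*sin(sqrt(2)*3^(1/8)*y*sin(atan(sqrt(-1 + 4*sqrt(3)))/2)/2) + C2*cos(sqrt(2)*3^(1/8)*y*sin(atan(sqrt(-1 + 4*sqrt(3)))/2)/2))*exp(-sqrt(2)*3^(1/8)*y*cos(atan(sqrt(-1 + 4*sqrt(3)))/2)/2) + (C3*sin(sqrt(2)*3^(1/8)*y*sin(atan(sqrt(-1 + 4*sqrt(3)))/2)/2) + C4*cos(sqrt(2)*3^(1/8)*y*sin(atan(sqrt(-1 + 4*sqrt(3)))/2)/2))*exp(sqrt(2)*3^(1/8)*y*cos(atan(sqrt(-1 + 4*sqrt(3)))/2)/2)


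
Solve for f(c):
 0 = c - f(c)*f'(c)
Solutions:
 f(c) = -sqrt(C1 + c^2)
 f(c) = sqrt(C1 + c^2)


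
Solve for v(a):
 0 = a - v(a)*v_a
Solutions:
 v(a) = -sqrt(C1 + a^2)
 v(a) = sqrt(C1 + a^2)


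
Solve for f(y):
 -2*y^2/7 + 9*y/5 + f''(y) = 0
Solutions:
 f(y) = C1 + C2*y + y^4/42 - 3*y^3/10


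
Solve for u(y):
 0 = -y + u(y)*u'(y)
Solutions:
 u(y) = -sqrt(C1 + y^2)
 u(y) = sqrt(C1 + y^2)


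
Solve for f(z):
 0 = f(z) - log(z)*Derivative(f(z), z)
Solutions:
 f(z) = C1*exp(li(z))


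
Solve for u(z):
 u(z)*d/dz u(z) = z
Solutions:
 u(z) = -sqrt(C1 + z^2)
 u(z) = sqrt(C1 + z^2)


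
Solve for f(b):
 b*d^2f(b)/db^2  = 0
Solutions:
 f(b) = C1 + C2*b


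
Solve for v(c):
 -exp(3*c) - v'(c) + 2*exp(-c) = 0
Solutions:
 v(c) = C1 - exp(3*c)/3 - 2*exp(-c)


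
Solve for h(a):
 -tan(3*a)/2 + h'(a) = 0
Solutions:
 h(a) = C1 - log(cos(3*a))/6


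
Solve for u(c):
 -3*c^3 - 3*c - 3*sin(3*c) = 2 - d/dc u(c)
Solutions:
 u(c) = C1 + 3*c^4/4 + 3*c^2/2 + 2*c - cos(3*c)


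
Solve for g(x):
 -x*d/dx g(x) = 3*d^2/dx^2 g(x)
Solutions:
 g(x) = C1 + C2*erf(sqrt(6)*x/6)


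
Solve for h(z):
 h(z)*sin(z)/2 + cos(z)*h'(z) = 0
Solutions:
 h(z) = C1*sqrt(cos(z))


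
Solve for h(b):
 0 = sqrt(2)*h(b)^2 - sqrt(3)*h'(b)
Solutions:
 h(b) = -3/(C1 + sqrt(6)*b)


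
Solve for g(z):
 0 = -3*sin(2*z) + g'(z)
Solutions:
 g(z) = C1 - 3*cos(2*z)/2


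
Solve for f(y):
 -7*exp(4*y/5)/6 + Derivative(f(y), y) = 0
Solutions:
 f(y) = C1 + 35*exp(4*y/5)/24


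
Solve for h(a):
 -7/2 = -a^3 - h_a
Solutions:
 h(a) = C1 - a^4/4 + 7*a/2


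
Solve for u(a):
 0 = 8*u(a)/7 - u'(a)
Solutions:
 u(a) = C1*exp(8*a/7)


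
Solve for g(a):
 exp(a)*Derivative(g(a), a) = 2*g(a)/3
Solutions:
 g(a) = C1*exp(-2*exp(-a)/3)


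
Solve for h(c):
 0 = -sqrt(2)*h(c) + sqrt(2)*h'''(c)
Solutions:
 h(c) = C3*exp(c) + (C1*sin(sqrt(3)*c/2) + C2*cos(sqrt(3)*c/2))*exp(-c/2)


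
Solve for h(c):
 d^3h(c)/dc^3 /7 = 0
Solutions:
 h(c) = C1 + C2*c + C3*c^2


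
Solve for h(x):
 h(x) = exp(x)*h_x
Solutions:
 h(x) = C1*exp(-exp(-x))


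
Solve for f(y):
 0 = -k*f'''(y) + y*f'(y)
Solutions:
 f(y) = C1 + Integral(C2*airyai(y*(1/k)^(1/3)) + C3*airybi(y*(1/k)^(1/3)), y)


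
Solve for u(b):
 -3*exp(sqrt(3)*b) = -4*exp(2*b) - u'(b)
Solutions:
 u(b) = C1 - 2*exp(2*b) + sqrt(3)*exp(sqrt(3)*b)


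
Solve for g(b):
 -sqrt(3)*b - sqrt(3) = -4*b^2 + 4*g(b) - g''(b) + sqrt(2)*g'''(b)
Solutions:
 g(b) = C1*exp(b*((3*sqrt(159) + 107*sqrt(2)/4)^(-1/3) + 2*sqrt(2) + 2*(3*sqrt(159) + 107*sqrt(2)/4)^(1/3))/12)*sin(sqrt(3)*b*(-2*(3*sqrt(159) + 107*sqrt(2)/4)^(1/3) + (3*sqrt(159) + 107*sqrt(2)/4)^(-1/3))/12) + C2*exp(b*((3*sqrt(159) + 107*sqrt(2)/4)^(-1/3) + 2*sqrt(2) + 2*(3*sqrt(159) + 107*sqrt(2)/4)^(1/3))/12)*cos(sqrt(3)*b*(-2*(3*sqrt(159) + 107*sqrt(2)/4)^(1/3) + (3*sqrt(159) + 107*sqrt(2)/4)^(-1/3))/12) + C3*exp(b*(-2*(3*sqrt(159) + 107*sqrt(2)/4)^(1/3) - 1/(3*sqrt(159) + 107*sqrt(2)/4)^(1/3) + sqrt(2))/6) + b^2 - sqrt(3)*b/4 - sqrt(3)/4 + 1/2
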